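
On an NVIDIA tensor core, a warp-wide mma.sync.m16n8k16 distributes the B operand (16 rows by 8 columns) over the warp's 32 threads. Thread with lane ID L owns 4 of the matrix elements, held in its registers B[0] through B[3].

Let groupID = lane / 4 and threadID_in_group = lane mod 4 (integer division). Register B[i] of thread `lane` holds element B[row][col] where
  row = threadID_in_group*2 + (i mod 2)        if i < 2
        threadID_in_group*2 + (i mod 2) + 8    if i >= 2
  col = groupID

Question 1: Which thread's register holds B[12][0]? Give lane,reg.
c: 0->gid=0  r: 12->r8=1,tid=2,i&1=0
L=0*4+2=2  i=1*2+0=2

2,2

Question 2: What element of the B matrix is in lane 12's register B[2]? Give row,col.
8,3

L=12=>grp=12>>2=3, tig=12&3=0
[2]=>row 0·2+0+8=8  col grp=3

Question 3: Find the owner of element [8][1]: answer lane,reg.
4,2

c=1→G=1  r=8→rhi=1,T=0,p=0
L=1*4+0=4  i=1*2+0=2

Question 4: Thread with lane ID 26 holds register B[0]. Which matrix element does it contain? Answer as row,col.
4,6

lane 26⇒26/4=6, 26 mod 4=2
i=0  r:2·2+0+0⇒4  c:6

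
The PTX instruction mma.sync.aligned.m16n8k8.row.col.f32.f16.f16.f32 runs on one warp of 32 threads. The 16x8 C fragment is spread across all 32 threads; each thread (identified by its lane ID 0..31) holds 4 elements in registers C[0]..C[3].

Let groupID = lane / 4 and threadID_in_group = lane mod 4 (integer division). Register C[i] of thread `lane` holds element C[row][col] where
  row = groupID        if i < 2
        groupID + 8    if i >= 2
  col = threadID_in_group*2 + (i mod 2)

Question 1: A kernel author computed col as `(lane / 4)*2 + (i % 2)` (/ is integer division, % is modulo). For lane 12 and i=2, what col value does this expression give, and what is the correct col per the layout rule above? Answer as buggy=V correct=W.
buggy=6 correct=0

`(lane / 4)*2 + (i % 2)`[12,2]=>6
12: grp=3,tig=0
[2] (3+8,0*2+0) = (11,0)
col: 6 vs 0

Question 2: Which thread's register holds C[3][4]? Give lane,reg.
14,0

r:3=>grp=3,rB=0  c:4=>tig=2,lo=0
L=3*4+2=14  i=0*2+0=0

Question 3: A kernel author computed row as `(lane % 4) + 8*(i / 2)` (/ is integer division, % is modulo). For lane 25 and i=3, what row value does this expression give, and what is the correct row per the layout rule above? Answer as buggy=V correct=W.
buggy=9 correct=14

`(lane % 4) + 8*(i / 2)`[25,3]=>9
lane 25: grp=6 (25/4), tig=1 (25%4)
i=3: r=6+8=14, c=1*2+1=3
row: 9 vs 14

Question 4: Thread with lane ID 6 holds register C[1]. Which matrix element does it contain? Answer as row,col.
lane 6=>6/4=1, 6 mod 4=2
i=1  r:1+0=>1  c:2·2+1=>5

1,5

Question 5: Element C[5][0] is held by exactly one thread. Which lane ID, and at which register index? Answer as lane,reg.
20,0

r=5→G=5,rhi=0  c=0→T=0,p=0
L=5*4+0=20  i=0*2+0=0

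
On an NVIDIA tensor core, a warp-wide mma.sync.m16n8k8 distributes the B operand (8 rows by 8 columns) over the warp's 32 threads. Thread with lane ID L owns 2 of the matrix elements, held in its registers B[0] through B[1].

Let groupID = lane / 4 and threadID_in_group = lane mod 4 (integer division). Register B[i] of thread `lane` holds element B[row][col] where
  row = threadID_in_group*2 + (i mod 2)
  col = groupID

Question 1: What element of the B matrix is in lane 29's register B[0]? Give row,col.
2,7

L=29→G=29>>2=7, T=29&3=1
[0]→row 1·2+0=2  col G=7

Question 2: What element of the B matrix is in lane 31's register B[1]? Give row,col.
31: gid=7,tid=3
[1] (3*2+1,7) = (7,7)

7,7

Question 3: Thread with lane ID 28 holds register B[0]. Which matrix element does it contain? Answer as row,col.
lane 28: G=7 (28/4), T=0 (28%4)
i=0: r=0*2+0=0, c=G=7

0,7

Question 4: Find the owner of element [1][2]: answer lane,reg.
8,1

c=2→G=2  r=1→T=0,p=1
L=2*4+0=8  i=1=1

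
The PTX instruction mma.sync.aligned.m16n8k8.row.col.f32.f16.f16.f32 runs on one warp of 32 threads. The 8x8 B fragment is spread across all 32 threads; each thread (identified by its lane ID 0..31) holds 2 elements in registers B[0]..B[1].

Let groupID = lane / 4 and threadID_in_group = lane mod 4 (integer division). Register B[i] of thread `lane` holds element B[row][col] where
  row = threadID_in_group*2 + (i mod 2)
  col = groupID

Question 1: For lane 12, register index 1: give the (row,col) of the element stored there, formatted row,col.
1,3

12: gid=3,tid=0
[1] (0*2+1,3) = (1,3)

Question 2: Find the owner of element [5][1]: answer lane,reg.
c=1⇒gr=1  r=5⇒th=2,odd=1
L=1*4+2=6  i=1=1

6,1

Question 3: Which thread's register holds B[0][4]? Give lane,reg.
c=4→G=4  r=0→T=0,p=0
L=4*4+0=16  i=0=0

16,0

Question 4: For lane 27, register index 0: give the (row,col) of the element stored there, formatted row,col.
lane 27: g=6 (27/4), t=3 (27%4)
i=0: r=3*2+0=6, c=g=6

6,6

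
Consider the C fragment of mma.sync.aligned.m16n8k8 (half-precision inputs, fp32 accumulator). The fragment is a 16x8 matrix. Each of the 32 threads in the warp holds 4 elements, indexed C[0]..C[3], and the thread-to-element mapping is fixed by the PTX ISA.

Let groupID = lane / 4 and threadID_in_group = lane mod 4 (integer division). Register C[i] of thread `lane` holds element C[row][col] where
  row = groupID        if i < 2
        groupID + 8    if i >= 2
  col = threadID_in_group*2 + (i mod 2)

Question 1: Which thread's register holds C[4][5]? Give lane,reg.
r=4→G=4,rhi=0  c=5→T=2,p=1
L=4*4+2=18  i=0*2+1=1

18,1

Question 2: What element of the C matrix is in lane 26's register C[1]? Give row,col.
lane 26: grp=6 (26/4), tig=2 (26%4)
i=1: r=6+0=6, c=2*2+1=5

6,5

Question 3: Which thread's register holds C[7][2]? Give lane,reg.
29,0

r:7=>grp=7,rB=0  c:2=>tig=1,lo=0
L=7*4+1=29  i=0*2+0=0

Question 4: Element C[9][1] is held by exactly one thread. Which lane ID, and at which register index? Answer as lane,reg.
r=9⇒gr=1,Rb=1  c=1⇒th=0,odd=1
L=1*4+0=4  i=1*2+1=3

4,3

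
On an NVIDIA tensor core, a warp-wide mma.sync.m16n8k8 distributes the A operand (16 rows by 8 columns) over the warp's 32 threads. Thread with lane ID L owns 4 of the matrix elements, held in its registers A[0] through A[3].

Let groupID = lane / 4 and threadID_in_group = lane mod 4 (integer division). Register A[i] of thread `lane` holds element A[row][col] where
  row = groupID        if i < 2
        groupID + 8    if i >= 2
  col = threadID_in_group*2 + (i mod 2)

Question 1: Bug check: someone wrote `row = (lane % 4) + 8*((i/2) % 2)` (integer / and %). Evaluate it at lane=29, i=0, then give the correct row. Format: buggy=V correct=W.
buggy=1 correct=7

`(lane % 4) + 8*((i/2) % 2)`[29,0]⇒1
L=29⇒gr=29>>2=7, th=29&3=1
[0]⇒row 7+0=7  col 1·2+0=2
row: 1 vs 7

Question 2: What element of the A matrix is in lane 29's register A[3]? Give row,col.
15,3

lane 29->29/4=7, 29 mod 4=1
i=3  r:7+8->15  c:2·1+1->3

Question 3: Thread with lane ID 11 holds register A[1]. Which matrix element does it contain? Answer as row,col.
11: gr=2,th=3
[1] (2+0,3*2+1) = (2,7)

2,7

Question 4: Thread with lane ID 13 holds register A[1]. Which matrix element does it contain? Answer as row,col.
lane 13: g=3 (13/4), t=1 (13%4)
i=1: r=3+0=3, c=1*2+1=3

3,3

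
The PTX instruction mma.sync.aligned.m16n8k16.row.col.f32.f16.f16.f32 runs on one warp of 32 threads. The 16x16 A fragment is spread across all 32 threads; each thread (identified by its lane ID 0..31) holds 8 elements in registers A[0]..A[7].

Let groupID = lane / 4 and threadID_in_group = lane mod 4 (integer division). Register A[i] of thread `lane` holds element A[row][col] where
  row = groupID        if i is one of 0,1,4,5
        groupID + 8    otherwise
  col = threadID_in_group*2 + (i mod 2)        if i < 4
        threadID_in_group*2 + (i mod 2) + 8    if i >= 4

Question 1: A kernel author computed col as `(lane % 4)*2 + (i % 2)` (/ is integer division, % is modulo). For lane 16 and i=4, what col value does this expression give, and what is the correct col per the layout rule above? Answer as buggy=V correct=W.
`(lane % 4)*2 + (i % 2)`[16,4]=>0
16: grp=4,tig=0
[4] (4+0,0*2+0+8) = (4,8)
col: 0 vs 8

buggy=0 correct=8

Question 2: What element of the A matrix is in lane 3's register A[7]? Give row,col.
8,15

3: G=0,T=3
[7] (0+8,3*2+1+8) = (8,15)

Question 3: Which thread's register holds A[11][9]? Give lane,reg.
r:11=>grp=3,rB=1  c:9=>cB=1,tig=0,lo=1
L=3*4+0=12  i=1*4+1*2+1=7

12,7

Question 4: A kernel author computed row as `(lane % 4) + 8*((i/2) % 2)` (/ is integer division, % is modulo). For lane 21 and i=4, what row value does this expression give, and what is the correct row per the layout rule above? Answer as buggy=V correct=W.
`(lane % 4) + 8*((i/2) % 2)`[21,4]→1
lane 21→21/4=5, 21 mod 4=1
i=4  r:5+0→5  c:2·1+0+8→10
row: 1 vs 5

buggy=1 correct=5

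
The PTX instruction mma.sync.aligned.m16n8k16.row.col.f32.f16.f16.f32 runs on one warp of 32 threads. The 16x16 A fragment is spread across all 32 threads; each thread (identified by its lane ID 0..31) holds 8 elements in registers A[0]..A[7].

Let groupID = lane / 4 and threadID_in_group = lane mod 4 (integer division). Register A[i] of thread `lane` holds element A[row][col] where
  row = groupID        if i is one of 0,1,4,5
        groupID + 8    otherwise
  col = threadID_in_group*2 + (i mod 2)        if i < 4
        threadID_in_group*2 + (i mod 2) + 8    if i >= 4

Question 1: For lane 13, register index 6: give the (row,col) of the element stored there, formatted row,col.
L=13->gid=13>>2=3, tid=13&3=1
[6]->row 3+8=11  col 1·2+0+8=10

11,10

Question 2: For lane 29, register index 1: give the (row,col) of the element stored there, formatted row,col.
7,3

lane 29->29/4=7, 29 mod 4=1
i=1  r:7+0->7  c:2·1+1+0->3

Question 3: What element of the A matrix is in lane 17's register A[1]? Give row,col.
L=17->g=17>>2=4, t=17&3=1
[1]->row 4+0=4  col 1·2+1+0=3

4,3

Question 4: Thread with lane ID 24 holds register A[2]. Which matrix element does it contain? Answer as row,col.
14,0

L=24⇒gr=24>>2=6, th=24&3=0
[2]⇒row 6+8=14  col 0·2+0+0=0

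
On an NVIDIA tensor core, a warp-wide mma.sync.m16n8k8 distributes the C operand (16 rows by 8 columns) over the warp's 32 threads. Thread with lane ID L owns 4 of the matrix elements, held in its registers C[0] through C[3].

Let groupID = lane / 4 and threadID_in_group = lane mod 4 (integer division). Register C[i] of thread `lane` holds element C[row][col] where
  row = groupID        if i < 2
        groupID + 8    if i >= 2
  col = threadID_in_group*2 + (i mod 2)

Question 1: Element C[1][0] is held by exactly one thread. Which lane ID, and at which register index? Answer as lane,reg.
4,0

r: 1->gid=1,r8=0  c: 0->tid=0,i&1=0
L=1*4+0=4  i=0*2+0=0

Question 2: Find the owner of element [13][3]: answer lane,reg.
21,3

r=13⇒gr=5,Rb=1  c=3⇒th=1,odd=1
L=5*4+1=21  i=1*2+1=3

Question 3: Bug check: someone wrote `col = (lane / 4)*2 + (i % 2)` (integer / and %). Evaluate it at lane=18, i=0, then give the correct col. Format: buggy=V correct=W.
buggy=8 correct=4

`(lane / 4)*2 + (i % 2)`[18,0]->8
18: g=4,t=2
[0] (4+0,2*2+0) = (4,4)
col: 8 vs 4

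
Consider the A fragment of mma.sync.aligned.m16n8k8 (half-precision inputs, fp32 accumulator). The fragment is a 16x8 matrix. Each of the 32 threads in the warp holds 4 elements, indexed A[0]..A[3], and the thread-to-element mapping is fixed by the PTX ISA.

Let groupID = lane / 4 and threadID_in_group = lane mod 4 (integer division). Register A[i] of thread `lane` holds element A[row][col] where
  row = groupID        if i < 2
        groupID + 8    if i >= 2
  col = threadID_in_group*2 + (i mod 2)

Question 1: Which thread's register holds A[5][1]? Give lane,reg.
20,1

r: 5->gid=5,r8=0  c: 1->tid=0,i&1=1
L=5*4+0=20  i=0*2+1=1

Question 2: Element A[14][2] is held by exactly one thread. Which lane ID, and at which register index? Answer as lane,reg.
r=14→G=6,rhi=1  c=2→T=1,p=0
L=6*4+1=25  i=1*2+0=2

25,2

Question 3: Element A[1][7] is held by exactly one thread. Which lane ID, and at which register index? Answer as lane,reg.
7,1

r=1→G=1,rhi=0  c=7→T=3,p=1
L=1*4+3=7  i=0*2+1=1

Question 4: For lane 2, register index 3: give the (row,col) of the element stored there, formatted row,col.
lane 2->2/4=0, 2 mod 4=2
i=3  r:0+8->8  c:2·2+1->5

8,5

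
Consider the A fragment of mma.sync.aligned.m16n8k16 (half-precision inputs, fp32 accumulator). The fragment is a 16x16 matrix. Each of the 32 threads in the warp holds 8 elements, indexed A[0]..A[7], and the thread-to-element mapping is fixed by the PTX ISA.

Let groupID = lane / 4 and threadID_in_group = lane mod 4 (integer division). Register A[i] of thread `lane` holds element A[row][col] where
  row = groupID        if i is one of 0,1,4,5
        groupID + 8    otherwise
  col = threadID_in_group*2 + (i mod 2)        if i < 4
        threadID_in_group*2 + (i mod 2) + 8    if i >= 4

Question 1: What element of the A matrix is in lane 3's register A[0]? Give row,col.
0,6

L=3->g=3>>2=0, t=3&3=3
[0]->row 0+0=0  col 3·2+0+0=6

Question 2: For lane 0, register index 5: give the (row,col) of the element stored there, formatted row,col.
L=0→G=0>>2=0, T=0&3=0
[5]→row 0+0=0  col 0·2+1+8=9

0,9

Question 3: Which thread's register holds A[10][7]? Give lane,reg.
11,3

r:10=>grp=2,rB=1  c:7=>cB=0,tig=3,lo=1
L=2*4+3=11  i=0*4+1*2+1=3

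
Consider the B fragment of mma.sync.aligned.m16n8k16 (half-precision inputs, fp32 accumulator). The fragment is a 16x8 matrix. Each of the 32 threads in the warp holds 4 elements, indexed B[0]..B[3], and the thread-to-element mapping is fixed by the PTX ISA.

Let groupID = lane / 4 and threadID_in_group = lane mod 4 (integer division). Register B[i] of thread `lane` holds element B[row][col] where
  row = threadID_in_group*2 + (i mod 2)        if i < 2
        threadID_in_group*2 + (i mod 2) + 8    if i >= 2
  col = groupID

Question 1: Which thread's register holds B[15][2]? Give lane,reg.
11,3

c=2→G=2  r=15→rhi=1,T=3,p=1
L=2*4+3=11  i=1*2+1=3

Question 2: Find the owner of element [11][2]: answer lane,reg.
c:2=>grp=2  r:11=>rB=1,tig=1,lo=1
L=2*4+1=9  i=1*2+1=3

9,3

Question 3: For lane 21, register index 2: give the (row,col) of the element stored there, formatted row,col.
21: G=5,T=1
[2] (1*2+0+8,5) = (10,5)

10,5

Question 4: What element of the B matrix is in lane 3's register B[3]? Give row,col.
L=3=>grp=3>>2=0, tig=3&3=3
[3]=>row 3·2+1+8=15  col grp=0

15,0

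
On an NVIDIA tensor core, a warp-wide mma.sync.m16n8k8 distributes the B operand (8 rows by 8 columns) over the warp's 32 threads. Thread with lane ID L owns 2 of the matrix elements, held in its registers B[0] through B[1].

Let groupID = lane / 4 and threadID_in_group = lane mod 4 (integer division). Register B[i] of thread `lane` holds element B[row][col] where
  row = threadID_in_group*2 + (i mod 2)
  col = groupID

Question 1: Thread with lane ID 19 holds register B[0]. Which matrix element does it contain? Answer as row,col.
6,4

lane 19: g=4 (19/4), t=3 (19%4)
i=0: r=3*2+0=6, c=g=4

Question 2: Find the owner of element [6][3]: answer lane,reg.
15,0

c=3⇒gr=3  r=6⇒th=3,odd=0
L=3*4+3=15  i=0=0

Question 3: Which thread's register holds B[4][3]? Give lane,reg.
c=3⇒gr=3  r=4⇒th=2,odd=0
L=3*4+2=14  i=0=0

14,0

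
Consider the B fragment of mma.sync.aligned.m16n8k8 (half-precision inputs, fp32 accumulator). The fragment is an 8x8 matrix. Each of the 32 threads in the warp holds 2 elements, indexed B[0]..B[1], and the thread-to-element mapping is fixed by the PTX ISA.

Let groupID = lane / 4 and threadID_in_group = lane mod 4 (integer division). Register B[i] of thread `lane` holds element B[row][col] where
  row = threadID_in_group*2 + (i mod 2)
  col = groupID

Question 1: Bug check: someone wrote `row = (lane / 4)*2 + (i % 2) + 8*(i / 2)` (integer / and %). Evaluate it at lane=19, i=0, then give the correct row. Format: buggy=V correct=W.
buggy=8 correct=6

`(lane / 4)*2 + (i % 2) + 8*(i / 2)`[19,0]->8
L=19->g=19>>2=4, t=19&3=3
[0]->row 3·2+0=6  col g=4
row: 8 vs 6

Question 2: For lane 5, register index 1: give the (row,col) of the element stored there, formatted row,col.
3,1

lane 5: gr=1 (5/4), th=1 (5%4)
i=1: r=1*2+1=3, c=gr=1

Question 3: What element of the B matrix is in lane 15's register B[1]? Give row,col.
lane 15→15/4=3, 15 mod 4=3
i=1  r:2·3+1→7  c:3

7,3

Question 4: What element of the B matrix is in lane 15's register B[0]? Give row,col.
6,3

15: gr=3,th=3
[0] (3*2+0,3) = (6,3)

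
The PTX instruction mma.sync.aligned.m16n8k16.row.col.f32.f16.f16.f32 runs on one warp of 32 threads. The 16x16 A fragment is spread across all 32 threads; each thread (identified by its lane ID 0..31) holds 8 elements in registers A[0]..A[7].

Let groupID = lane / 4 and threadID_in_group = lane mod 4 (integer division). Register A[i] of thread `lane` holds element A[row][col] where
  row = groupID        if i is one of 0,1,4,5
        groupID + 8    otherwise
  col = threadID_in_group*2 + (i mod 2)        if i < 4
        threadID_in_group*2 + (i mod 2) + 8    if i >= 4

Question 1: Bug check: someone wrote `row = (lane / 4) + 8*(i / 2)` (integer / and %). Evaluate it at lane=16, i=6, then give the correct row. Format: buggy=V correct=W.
`(lane / 4) + 8*(i / 2)`[16,6]->28
lane 16: gid=4 (16/4), tid=0 (16%4)
i=6: r=4+8=12, c=0*2+0+8=8
row: 28 vs 12

buggy=28 correct=12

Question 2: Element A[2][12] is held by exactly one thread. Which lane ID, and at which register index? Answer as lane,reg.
10,4

r=2->g=2,rb=0  c=12->cb=1,t=2,b0=0
L=2*4+2=10  i=1*4+0*2+0=4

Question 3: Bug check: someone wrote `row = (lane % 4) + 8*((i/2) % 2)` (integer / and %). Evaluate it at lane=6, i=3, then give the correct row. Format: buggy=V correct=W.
`(lane % 4) + 8*((i/2) % 2)`[6,3]->10
L=6->g=6>>2=1, t=6&3=2
[3]->row 1+8=9  col 2·2+1+0=5
row: 10 vs 9

buggy=10 correct=9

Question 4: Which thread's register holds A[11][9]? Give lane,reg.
12,7

r: 11->gid=3,r8=1  c: 9->c8=1,tid=0,i&1=1
L=3*4+0=12  i=1*4+1*2+1=7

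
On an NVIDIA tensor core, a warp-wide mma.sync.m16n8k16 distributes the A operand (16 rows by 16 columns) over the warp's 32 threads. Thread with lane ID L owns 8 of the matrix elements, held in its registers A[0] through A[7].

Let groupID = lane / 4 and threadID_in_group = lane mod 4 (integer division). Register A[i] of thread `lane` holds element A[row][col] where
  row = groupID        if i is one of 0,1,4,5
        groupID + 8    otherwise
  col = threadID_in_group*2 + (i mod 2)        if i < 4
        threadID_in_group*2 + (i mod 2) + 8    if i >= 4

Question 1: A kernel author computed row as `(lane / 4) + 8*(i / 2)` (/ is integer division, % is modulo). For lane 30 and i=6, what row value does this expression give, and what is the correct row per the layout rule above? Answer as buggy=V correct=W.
buggy=31 correct=15

`(lane / 4) + 8*(i / 2)`[30,6]->31
lane 30: gid=7 (30/4), tid=2 (30%4)
i=6: r=7+8=15, c=2*2+0+8=12
row: 31 vs 15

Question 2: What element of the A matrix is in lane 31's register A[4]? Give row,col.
7,14

lane 31->31/4=7, 31 mod 4=3
i=4  r:7+0->7  c:2·3+0+8->14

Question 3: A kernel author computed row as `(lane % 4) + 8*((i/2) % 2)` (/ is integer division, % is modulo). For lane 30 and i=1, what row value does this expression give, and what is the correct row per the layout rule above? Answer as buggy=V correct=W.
`(lane % 4) + 8*((i/2) % 2)`[30,1]⇒2
lane 30⇒30/4=7, 30 mod 4=2
i=1  r:7+0⇒7  c:2·2+1+0⇒5
row: 2 vs 7

buggy=2 correct=7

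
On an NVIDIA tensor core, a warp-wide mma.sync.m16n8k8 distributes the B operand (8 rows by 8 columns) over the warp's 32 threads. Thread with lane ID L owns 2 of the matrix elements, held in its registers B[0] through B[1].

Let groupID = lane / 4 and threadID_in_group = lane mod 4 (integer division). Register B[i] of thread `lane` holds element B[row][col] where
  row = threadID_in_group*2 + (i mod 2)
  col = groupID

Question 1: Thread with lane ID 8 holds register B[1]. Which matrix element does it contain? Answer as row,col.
8: grp=2,tig=0
[1] (0*2+1,2) = (1,2)

1,2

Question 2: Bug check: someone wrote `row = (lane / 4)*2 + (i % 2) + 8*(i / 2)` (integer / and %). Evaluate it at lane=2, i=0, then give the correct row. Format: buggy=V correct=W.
`(lane / 4)*2 + (i % 2) + 8*(i / 2)`[2,0]->0
2: gid=0,tid=2
[0] (2*2+0,0) = (4,0)
row: 0 vs 4

buggy=0 correct=4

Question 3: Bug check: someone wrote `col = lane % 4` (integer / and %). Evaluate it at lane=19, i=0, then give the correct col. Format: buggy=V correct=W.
`lane % 4`[19,0]->3
lane 19->19/4=4, 19 mod 4=3
i=0  r:2·3+0->6  c:4
col: 3 vs 4

buggy=3 correct=4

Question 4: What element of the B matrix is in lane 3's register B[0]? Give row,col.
3: grp=0,tig=3
[0] (3*2+0,0) = (6,0)

6,0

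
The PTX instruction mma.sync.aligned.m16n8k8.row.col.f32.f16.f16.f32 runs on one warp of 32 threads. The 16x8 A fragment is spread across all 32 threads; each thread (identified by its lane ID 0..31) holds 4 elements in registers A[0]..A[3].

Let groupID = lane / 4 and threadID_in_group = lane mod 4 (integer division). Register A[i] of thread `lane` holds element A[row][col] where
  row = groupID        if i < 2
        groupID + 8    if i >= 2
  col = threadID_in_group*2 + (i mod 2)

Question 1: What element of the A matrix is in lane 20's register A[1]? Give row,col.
lane 20=>20/4=5, 20 mod 4=0
i=1  r:5+0=>5  c:2·0+1=>1

5,1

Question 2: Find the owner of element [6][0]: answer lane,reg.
24,0

r: 6->gid=6,r8=0  c: 0->tid=0,i&1=0
L=6*4+0=24  i=0*2+0=0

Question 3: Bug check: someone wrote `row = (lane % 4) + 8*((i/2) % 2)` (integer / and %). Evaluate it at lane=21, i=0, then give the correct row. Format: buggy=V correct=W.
buggy=1 correct=5

`(lane % 4) + 8*((i/2) % 2)`[21,0]->1
lane 21->21/4=5, 21 mod 4=1
i=0  r:5+0->5  c:2·1+0->2
row: 1 vs 5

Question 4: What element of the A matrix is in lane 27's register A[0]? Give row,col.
6,6

L=27=>grp=27>>2=6, tig=27&3=3
[0]=>row 6+0=6  col 3·2+0=6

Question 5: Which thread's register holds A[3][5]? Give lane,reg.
r=3->g=3,rb=0  c=5->t=2,b0=1
L=3*4+2=14  i=0*2+1=1

14,1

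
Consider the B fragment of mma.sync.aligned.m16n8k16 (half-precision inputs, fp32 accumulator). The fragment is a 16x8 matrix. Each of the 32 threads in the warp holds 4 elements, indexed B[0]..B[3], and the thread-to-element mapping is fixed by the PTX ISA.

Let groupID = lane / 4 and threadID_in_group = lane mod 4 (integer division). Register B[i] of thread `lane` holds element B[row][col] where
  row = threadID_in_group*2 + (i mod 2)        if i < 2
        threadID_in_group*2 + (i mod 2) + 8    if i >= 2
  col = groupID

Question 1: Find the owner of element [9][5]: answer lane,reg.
20,3

c:5=>grp=5  r:9=>rB=1,tig=0,lo=1
L=5*4+0=20  i=1*2+1=3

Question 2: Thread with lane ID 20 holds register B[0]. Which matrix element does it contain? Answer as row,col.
L=20→G=20>>2=5, T=20&3=0
[0]→row 0·2+0+0=0  col G=5

0,5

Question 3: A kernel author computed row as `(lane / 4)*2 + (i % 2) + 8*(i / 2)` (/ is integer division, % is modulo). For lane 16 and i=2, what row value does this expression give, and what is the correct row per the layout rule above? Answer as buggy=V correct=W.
buggy=16 correct=8

`(lane / 4)*2 + (i % 2) + 8*(i / 2)`[16,2]->16
16: gid=4,tid=0
[2] (0*2+0+8,4) = (8,4)
row: 16 vs 8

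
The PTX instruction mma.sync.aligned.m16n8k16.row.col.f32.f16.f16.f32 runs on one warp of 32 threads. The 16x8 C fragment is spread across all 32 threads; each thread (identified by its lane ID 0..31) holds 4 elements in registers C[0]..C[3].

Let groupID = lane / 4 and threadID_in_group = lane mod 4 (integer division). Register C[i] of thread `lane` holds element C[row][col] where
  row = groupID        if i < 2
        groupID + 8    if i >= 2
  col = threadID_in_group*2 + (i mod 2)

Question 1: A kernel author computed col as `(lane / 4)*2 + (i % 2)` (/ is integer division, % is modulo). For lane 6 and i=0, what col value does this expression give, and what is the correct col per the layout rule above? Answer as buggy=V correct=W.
`(lane / 4)*2 + (i % 2)`[6,0]⇒2
lane 6: gr=1 (6/4), th=2 (6%4)
i=0: r=1+0=1, c=2*2+0=4
col: 2 vs 4

buggy=2 correct=4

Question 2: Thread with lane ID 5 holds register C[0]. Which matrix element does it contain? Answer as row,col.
L=5⇒gr=5>>2=1, th=5&3=1
[0]⇒row 1+0=1  col 1·2+0=2

1,2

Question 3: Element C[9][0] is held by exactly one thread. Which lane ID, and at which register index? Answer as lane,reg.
r=9⇒gr=1,Rb=1  c=0⇒th=0,odd=0
L=1*4+0=4  i=1*2+0=2

4,2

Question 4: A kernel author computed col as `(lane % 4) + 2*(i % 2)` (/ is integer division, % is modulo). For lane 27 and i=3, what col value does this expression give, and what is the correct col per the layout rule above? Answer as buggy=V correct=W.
buggy=5 correct=7

`(lane % 4) + 2*(i % 2)`[27,3]→5
lane 27: G=6 (27/4), T=3 (27%4)
i=3: r=6+8=14, c=3*2+1=7
col: 5 vs 7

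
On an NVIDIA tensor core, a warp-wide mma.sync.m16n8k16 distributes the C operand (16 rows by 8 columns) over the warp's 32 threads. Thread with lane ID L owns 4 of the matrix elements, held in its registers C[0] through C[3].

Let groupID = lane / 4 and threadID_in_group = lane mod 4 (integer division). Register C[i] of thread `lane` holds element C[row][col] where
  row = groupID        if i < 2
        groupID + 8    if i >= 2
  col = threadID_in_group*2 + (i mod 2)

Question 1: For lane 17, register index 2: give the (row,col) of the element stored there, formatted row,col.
12,2

lane 17=>17/4=4, 17 mod 4=1
i=2  r:4+8=>12  c:2·1+0=>2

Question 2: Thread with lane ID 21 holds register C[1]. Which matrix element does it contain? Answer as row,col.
5,3

21: grp=5,tig=1
[1] (5+0,1*2+1) = (5,3)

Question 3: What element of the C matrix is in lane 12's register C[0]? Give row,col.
L=12->g=12>>2=3, t=12&3=0
[0]->row 3+0=3  col 0·2+0=0

3,0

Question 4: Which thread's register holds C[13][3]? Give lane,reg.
r=13⇒gr=5,Rb=1  c=3⇒th=1,odd=1
L=5*4+1=21  i=1*2+1=3

21,3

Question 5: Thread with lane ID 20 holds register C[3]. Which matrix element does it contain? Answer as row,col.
lane 20: gr=5 (20/4), th=0 (20%4)
i=3: r=5+8=13, c=0*2+1=1

13,1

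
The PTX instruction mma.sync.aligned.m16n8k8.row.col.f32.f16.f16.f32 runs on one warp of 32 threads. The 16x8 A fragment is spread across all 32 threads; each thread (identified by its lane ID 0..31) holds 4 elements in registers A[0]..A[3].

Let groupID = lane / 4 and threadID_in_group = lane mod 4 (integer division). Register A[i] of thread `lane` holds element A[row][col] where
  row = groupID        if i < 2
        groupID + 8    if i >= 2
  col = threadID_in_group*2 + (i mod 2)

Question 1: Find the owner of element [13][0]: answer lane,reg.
20,2

r=13⇒gr=5,Rb=1  c=0⇒th=0,odd=0
L=5*4+0=20  i=1*2+0=2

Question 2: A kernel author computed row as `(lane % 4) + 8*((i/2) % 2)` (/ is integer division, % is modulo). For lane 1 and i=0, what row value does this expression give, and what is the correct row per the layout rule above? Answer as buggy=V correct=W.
buggy=1 correct=0

`(lane % 4) + 8*((i/2) % 2)`[1,0]→1
lane 1→1/4=0, 1 mod 4=1
i=0  r:0+0→0  c:2·1+0→2
row: 1 vs 0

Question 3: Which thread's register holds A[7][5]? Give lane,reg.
r:7=>grp=7,rB=0  c:5=>tig=2,lo=1
L=7*4+2=30  i=0*2+1=1

30,1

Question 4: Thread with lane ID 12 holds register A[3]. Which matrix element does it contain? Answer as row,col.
11,1

12: gr=3,th=0
[3] (3+8,0*2+1) = (11,1)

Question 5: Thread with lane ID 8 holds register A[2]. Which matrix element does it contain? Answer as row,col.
10,0

lane 8: g=2 (8/4), t=0 (8%4)
i=2: r=2+8=10, c=0*2+0=0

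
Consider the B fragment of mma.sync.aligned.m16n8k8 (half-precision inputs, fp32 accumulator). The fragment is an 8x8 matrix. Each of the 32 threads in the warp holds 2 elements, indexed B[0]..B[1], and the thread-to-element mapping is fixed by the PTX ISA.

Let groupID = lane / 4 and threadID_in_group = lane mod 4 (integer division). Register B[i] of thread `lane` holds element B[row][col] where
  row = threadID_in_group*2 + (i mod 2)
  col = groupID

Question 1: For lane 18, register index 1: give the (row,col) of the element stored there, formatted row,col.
5,4

lane 18->18/4=4, 18 mod 4=2
i=1  r:2·2+1->5  c:4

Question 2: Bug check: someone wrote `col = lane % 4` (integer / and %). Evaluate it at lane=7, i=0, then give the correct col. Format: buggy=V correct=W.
`lane % 4`[7,0]->3
lane 7: gid=1 (7/4), tid=3 (7%4)
i=0: r=3*2+0=6, c=gid=1
col: 3 vs 1

buggy=3 correct=1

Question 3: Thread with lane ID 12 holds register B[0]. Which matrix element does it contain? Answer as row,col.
lane 12→12/4=3, 12 mod 4=0
i=0  r:2·0+0→0  c:3

0,3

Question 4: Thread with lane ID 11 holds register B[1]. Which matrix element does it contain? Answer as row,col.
7,2

lane 11: gid=2 (11/4), tid=3 (11%4)
i=1: r=3*2+1=7, c=gid=2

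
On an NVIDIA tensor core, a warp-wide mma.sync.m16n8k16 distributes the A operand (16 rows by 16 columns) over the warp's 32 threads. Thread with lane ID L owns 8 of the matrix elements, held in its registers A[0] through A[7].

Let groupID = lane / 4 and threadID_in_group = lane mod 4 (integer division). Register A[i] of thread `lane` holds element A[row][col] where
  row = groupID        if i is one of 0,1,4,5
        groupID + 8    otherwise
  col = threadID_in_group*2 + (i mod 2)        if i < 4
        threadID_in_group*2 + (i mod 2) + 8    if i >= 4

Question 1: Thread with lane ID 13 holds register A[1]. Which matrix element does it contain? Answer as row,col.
lane 13: gr=3 (13/4), th=1 (13%4)
i=1: r=3+0=3, c=1*2+1+0=3

3,3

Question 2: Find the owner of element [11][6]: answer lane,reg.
15,2

r=11→G=3,rhi=1  c=6→chi=0,T=3,p=0
L=3*4+3=15  i=0*4+1*2+0=2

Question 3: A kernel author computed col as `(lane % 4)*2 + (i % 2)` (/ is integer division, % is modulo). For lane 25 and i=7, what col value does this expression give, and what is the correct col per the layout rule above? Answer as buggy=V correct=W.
`(lane % 4)*2 + (i % 2)`[25,7]→3
L=25→G=25>>2=6, T=25&3=1
[7]→row 6+8=14  col 1·2+1+8=11
col: 3 vs 11

buggy=3 correct=11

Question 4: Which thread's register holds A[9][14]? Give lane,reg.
r:9=>grp=1,rB=1  c:14=>cB=1,tig=3,lo=0
L=1*4+3=7  i=1*4+1*2+0=6

7,6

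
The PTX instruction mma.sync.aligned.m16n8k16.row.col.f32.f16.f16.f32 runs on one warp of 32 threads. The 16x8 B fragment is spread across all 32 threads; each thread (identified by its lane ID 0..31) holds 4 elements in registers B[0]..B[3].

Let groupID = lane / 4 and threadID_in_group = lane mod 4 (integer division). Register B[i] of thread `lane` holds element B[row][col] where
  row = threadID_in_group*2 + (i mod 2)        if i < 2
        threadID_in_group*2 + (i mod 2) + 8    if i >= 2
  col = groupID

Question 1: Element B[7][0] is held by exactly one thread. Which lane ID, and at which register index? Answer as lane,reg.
3,1

c: 0->gid=0  r: 7->r8=0,tid=3,i&1=1
L=0*4+3=3  i=0*2+1=1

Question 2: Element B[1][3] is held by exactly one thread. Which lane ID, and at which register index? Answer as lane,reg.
c=3→G=3  r=1→rhi=0,T=0,p=1
L=3*4+0=12  i=0*2+1=1

12,1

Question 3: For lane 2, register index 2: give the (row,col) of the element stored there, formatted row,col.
2: grp=0,tig=2
[2] (2*2+0+8,0) = (12,0)

12,0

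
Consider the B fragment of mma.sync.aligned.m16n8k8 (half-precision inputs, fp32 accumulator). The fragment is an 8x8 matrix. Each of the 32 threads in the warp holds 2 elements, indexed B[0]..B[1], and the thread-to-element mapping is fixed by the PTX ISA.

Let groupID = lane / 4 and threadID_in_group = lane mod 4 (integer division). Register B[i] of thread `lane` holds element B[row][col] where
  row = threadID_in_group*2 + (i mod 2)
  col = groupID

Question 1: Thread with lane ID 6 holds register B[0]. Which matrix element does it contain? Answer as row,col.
lane 6->6/4=1, 6 mod 4=2
i=0  r:2·2+0->4  c:1

4,1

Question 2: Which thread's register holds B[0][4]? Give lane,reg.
c=4->g=4  r=0->t=0,b0=0
L=4*4+0=16  i=0=0

16,0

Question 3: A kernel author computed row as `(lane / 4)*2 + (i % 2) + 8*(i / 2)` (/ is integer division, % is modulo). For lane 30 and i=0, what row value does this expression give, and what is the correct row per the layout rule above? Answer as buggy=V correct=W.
buggy=14 correct=4

`(lane / 4)*2 + (i % 2) + 8*(i / 2)`[30,0]→14
lane 30: G=7 (30/4), T=2 (30%4)
i=0: r=2*2+0=4, c=G=7
row: 14 vs 4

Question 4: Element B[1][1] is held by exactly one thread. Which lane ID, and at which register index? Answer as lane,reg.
4,1

c=1->g=1  r=1->t=0,b0=1
L=1*4+0=4  i=1=1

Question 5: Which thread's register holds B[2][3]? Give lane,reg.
c=3->g=3  r=2->t=1,b0=0
L=3*4+1=13  i=0=0

13,0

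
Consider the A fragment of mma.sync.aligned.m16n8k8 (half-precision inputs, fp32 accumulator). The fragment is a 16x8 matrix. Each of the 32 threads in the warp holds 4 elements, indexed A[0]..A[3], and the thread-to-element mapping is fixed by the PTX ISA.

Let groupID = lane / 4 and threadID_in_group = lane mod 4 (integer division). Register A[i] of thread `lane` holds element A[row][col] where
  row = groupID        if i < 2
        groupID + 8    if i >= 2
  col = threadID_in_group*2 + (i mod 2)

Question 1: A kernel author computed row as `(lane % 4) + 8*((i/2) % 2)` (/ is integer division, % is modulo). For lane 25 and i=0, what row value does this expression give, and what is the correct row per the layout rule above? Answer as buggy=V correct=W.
`(lane % 4) + 8*((i/2) % 2)`[25,0]→1
L=25→G=25>>2=6, T=25&3=1
[0]→row 6+0=6  col 1·2+0=2
row: 1 vs 6

buggy=1 correct=6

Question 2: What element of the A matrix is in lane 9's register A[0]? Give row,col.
L=9→G=9>>2=2, T=9&3=1
[0]→row 2+0=2  col 1·2+0=2

2,2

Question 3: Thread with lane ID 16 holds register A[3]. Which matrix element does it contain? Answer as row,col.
L=16=>grp=16>>2=4, tig=16&3=0
[3]=>row 4+8=12  col 0·2+1=1

12,1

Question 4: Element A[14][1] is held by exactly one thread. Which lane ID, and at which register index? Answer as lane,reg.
24,3

r=14->g=6,rb=1  c=1->t=0,b0=1
L=6*4+0=24  i=1*2+1=3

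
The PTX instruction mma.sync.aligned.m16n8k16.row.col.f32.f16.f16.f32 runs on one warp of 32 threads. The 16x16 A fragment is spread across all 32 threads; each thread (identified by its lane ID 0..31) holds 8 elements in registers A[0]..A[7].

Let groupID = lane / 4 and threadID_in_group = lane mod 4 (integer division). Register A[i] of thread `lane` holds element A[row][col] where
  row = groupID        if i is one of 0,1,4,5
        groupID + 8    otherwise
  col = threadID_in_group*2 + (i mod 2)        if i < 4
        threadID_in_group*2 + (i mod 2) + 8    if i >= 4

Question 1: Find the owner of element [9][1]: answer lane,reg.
r=9->g=1,rb=1  c=1->cb=0,t=0,b0=1
L=1*4+0=4  i=0*4+1*2+1=3

4,3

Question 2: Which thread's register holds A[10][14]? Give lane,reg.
r=10→G=2,rhi=1  c=14→chi=1,T=3,p=0
L=2*4+3=11  i=1*4+1*2+0=6

11,6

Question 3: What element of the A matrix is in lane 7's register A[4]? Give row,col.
1,14

L=7->gid=7>>2=1, tid=7&3=3
[4]->row 1+0=1  col 3·2+0+8=14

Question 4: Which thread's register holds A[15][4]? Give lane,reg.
r=15->g=7,rb=1  c=4->cb=0,t=2,b0=0
L=7*4+2=30  i=0*4+1*2+0=2

30,2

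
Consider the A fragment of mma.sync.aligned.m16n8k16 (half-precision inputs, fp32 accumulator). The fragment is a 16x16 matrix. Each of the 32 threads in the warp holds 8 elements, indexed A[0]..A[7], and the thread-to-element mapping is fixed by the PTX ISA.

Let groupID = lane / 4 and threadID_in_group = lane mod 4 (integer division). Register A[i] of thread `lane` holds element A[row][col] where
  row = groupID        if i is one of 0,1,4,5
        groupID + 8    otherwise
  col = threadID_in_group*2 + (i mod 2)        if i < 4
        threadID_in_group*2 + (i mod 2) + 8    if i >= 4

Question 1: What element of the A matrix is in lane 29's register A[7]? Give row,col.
15,11

29: g=7,t=1
[7] (7+8,1*2+1+8) = (15,11)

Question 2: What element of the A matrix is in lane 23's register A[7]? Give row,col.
23: gid=5,tid=3
[7] (5+8,3*2+1+8) = (13,15)

13,15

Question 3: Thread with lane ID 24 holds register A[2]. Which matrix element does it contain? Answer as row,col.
14,0

lane 24->24/4=6, 24 mod 4=0
i=2  r:6+8->14  c:2·0+0+0->0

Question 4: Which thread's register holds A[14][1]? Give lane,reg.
r=14⇒gr=6,Rb=1  c=1⇒Cb=0,th=0,odd=1
L=6*4+0=24  i=0*4+1*2+1=3

24,3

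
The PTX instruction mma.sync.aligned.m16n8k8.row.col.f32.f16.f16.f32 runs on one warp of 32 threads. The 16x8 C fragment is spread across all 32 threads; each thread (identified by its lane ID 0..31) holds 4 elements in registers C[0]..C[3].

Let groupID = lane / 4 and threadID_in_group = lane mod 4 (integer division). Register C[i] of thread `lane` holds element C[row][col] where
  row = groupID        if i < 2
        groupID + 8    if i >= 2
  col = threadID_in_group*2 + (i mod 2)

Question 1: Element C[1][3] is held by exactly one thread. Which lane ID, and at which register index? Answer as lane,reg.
r=1->g=1,rb=0  c=3->t=1,b0=1
L=1*4+1=5  i=0*2+1=1

5,1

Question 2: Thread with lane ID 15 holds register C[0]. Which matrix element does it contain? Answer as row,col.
lane 15: gr=3 (15/4), th=3 (15%4)
i=0: r=3+0=3, c=3*2+0=6

3,6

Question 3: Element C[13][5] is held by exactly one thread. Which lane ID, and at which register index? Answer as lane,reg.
22,3

r=13→G=5,rhi=1  c=5→T=2,p=1
L=5*4+2=22  i=1*2+1=3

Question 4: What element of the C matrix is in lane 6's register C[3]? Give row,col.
9,5

6: grp=1,tig=2
[3] (1+8,2*2+1) = (9,5)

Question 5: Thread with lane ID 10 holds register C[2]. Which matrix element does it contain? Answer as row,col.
10: G=2,T=2
[2] (2+8,2*2+0) = (10,4)

10,4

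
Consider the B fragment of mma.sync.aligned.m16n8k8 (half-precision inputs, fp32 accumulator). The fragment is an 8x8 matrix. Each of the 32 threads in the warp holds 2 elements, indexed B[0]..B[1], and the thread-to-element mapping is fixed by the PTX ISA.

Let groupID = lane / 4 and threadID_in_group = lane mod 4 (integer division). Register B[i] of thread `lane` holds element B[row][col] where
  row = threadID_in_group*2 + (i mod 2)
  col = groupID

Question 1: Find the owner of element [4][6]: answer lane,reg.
c=6→G=6  r=4→T=2,p=0
L=6*4+2=26  i=0=0

26,0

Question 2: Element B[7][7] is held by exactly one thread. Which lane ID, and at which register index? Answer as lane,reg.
31,1

c: 7->gid=7  r: 7->tid=3,i&1=1
L=7*4+3=31  i=1=1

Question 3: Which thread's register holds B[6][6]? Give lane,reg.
c=6->g=6  r=6->t=3,b0=0
L=6*4+3=27  i=0=0

27,0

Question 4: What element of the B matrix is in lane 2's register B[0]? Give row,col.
L=2=>grp=2>>2=0, tig=2&3=2
[0]=>row 2·2+0=4  col grp=0

4,0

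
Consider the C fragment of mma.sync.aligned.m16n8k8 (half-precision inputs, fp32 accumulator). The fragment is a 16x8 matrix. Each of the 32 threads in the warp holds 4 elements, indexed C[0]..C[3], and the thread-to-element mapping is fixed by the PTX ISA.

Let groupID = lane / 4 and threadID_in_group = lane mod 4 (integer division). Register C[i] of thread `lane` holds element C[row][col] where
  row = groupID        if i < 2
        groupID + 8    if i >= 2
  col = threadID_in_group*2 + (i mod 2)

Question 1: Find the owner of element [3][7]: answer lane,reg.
r=3->g=3,rb=0  c=7->t=3,b0=1
L=3*4+3=15  i=0*2+1=1

15,1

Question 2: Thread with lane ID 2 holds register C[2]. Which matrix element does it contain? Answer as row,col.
8,4

L=2->gid=2>>2=0, tid=2&3=2
[2]->row 0+8=8  col 2·2+0=4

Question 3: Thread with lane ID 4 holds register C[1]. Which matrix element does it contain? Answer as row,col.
lane 4: gid=1 (4/4), tid=0 (4%4)
i=1: r=1+0=1, c=0*2+1=1

1,1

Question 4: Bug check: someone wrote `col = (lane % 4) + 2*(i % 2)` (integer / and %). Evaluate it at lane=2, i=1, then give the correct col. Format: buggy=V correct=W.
`(lane % 4) + 2*(i % 2)`[2,1]→4
2: G=0,T=2
[1] (0+0,2*2+1) = (0,5)
col: 4 vs 5

buggy=4 correct=5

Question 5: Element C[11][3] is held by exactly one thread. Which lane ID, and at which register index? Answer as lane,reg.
13,3

r:11=>grp=3,rB=1  c:3=>tig=1,lo=1
L=3*4+1=13  i=1*2+1=3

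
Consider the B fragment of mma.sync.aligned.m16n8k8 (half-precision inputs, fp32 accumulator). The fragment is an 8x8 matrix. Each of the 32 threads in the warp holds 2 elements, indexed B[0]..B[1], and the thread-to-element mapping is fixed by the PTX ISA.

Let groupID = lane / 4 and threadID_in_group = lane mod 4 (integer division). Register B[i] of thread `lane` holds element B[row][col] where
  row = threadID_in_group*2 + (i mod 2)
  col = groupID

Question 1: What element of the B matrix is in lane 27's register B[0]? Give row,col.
lane 27→27/4=6, 27 mod 4=3
i=0  r:2·3+0→6  c:6

6,6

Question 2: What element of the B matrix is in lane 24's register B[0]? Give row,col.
lane 24→24/4=6, 24 mod 4=0
i=0  r:2·0+0→0  c:6

0,6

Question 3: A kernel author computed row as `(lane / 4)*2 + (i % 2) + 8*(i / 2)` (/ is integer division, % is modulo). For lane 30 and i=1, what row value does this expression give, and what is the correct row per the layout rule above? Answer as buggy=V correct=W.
buggy=15 correct=5

`(lane / 4)*2 + (i % 2) + 8*(i / 2)`[30,1]→15
30: G=7,T=2
[1] (2*2+1,7) = (5,7)
row: 15 vs 5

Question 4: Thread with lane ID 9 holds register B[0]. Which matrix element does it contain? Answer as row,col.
2,2

lane 9: gid=2 (9/4), tid=1 (9%4)
i=0: r=1*2+0=2, c=gid=2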